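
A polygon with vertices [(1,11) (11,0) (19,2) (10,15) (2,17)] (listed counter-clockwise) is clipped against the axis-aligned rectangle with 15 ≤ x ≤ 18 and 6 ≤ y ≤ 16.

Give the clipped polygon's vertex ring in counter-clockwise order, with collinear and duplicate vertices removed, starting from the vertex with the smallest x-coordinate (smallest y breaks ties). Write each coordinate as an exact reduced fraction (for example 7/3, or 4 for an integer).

1. After x ≥ 15: [(15,1) (19,2) (15,70/9)]
2. After x ≤ 18: [(15,1) (18,7/4) (18,31/9) (15,70/9)]
3. After y ≥ 6: [(15,6) (211/13,6) (15,70/9)]
4. After y ≤ 16: [(15,6) (211/13,6) (15,70/9)]
5. Canonical ring: [(15,6) (211/13,6) (15,70/9)]

Clipped polygon: [(15,6) (211/13,6) (15,70/9)]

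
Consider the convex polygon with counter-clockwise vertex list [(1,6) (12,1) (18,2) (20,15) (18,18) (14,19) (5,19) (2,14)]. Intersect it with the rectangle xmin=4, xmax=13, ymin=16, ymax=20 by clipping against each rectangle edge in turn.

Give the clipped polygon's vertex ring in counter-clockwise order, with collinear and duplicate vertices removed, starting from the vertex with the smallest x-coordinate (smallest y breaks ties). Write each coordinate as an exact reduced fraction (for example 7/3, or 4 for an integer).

Clipped polygon: [(4,16) (13,16) (13,19) (5,19) (4,52/3)]

1. After x ≥ 4: [(4,51/11) (12,1) (18,2) (20,15) (18,18) (14,19) (5,19) (4,52/3)]
2. After x ≤ 13: [(4,51/11) (12,1) (13,7/6) (13,19) (5,19) (4,52/3)]
3. After y ≥ 16: [(4,16) (13,16) (13,19) (5,19) (4,52/3)]
4. After y ≤ 20: [(4,16) (13,16) (13,19) (5,19) (4,52/3)]
5. Canonical ring: [(4,16) (13,16) (13,19) (5,19) (4,52/3)]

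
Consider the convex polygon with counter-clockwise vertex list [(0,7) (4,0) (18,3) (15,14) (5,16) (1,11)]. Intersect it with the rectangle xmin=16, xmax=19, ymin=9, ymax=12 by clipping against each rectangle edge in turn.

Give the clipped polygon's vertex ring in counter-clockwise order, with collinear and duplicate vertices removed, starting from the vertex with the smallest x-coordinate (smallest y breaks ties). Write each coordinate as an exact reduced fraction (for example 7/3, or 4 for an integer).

1. After x ≥ 16: [(16,18/7) (18,3) (16,31/3)]
2. After x ≤ 19: [(16,18/7) (18,3) (16,31/3)]
3. After y ≥ 9: [(16,9) (180/11,9) (16,31/3)]
4. After y ≤ 12: [(16,9) (180/11,9) (16,31/3)]
5. Canonical ring: [(16,9) (180/11,9) (16,31/3)]

Clipped polygon: [(16,9) (180/11,9) (16,31/3)]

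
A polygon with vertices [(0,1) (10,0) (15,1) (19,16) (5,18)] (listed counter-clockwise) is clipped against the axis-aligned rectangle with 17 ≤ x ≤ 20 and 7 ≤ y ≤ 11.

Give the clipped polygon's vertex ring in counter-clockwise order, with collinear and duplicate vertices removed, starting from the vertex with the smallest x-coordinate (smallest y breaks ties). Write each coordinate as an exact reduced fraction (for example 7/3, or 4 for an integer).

1. After x ≥ 17: [(17,17/2) (19,16) (17,114/7)]
2. After x ≤ 20: [(17,17/2) (19,16) (17,114/7)]
3. After y ≥ 7: [(17,17/2) (19,16) (17,114/7)]
4. After y ≤ 11: [(17,11) (17,17/2) (53/3,11)]
5. Canonical ring: [(17,17/2) (53/3,11) (17,11)]

Clipped polygon: [(17,17/2) (53/3,11) (17,11)]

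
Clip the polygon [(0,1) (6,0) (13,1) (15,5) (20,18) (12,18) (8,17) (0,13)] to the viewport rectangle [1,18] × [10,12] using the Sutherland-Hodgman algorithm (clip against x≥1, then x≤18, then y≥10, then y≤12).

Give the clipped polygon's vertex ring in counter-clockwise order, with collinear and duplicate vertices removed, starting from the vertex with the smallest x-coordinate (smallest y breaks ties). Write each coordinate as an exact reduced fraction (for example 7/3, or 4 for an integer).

1. After x ≥ 1: [(1,5/6) (6,0) (13,1) (15,5) (20,18) (12,18) (8,17) (1,27/2)]
2. After x ≤ 18: [(1,5/6) (6,0) (13,1) (15,5) (18,64/5) (18,18) (12,18) (8,17) (1,27/2)]
3. After y ≥ 10: [(1,10) (220/13,10) (18,64/5) (18,18) (12,18) (8,17) (1,27/2)]
4. After y ≤ 12: [(1,12) (1,10) (220/13,10) (230/13,12)]
5. Canonical ring: [(1,10) (220/13,10) (230/13,12) (1,12)]

Clipped polygon: [(1,10) (220/13,10) (230/13,12) (1,12)]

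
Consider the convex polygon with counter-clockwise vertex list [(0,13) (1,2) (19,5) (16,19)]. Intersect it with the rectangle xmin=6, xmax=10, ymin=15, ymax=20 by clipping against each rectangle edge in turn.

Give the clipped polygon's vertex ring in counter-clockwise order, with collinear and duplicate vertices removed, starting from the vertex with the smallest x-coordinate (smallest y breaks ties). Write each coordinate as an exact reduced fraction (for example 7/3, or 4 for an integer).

Clipped polygon: [(6,15) (10,15) (10,67/4) (6,61/4)]

1. After x ≥ 6: [(6,61/4) (6,17/6) (19,5) (16,19)]
2. After x ≤ 10: [(10,67/4) (6,61/4) (6,17/6) (10,7/2)]
3. After y ≥ 15: [(10,15) (10,67/4) (6,61/4) (6,15)]
4. After y ≤ 20: [(10,15) (10,67/4) (6,61/4) (6,15)]
5. Canonical ring: [(6,15) (10,15) (10,67/4) (6,61/4)]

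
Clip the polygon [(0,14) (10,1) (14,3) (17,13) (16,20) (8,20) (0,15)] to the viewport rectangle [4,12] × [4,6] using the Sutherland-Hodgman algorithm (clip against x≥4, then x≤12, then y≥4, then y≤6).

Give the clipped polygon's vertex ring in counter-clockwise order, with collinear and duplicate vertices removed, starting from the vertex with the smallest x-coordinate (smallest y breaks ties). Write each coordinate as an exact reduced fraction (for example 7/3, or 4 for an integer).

Clipped polygon: [(80/13,6) (100/13,4) (12,4) (12,6)]

1. After x ≥ 4: [(4,44/5) (10,1) (14,3) (17,13) (16,20) (8,20) (4,35/2)]
2. After x ≤ 12: [(4,44/5) (10,1) (12,2) (12,20) (8,20) (4,35/2)]
3. After y ≥ 4: [(4,44/5) (100/13,4) (12,4) (12,20) (8,20) (4,35/2)]
4. After y ≤ 6: [(80/13,6) (100/13,4) (12,4) (12,6)]
5. Canonical ring: [(80/13,6) (100/13,4) (12,4) (12,6)]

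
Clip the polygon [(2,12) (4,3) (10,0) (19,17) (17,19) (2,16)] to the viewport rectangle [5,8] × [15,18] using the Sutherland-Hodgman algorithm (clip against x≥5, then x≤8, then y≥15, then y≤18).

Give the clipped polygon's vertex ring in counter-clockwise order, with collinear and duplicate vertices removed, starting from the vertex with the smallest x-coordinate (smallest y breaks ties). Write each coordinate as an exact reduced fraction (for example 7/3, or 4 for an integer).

Clipped polygon: [(5,15) (8,15) (8,86/5) (5,83/5)]

1. After x ≥ 5: [(5,5/2) (10,0) (19,17) (17,19) (5,83/5)]
2. After x ≤ 8: [(5,5/2) (8,1) (8,86/5) (5,83/5)]
3. After y ≥ 15: [(5,15) (8,15) (8,86/5) (5,83/5)]
4. After y ≤ 18: [(5,15) (8,15) (8,86/5) (5,83/5)]
5. Canonical ring: [(5,15) (8,15) (8,86/5) (5,83/5)]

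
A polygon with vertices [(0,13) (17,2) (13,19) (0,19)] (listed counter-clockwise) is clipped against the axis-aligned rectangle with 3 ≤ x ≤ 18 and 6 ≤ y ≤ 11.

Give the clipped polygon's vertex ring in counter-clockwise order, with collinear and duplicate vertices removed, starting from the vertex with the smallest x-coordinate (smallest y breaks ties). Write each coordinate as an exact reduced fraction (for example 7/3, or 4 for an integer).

Clipped polygon: [(34/11,11) (119/11,6) (273/17,6) (253/17,11)]

1. After x ≥ 3: [(3,188/17) (17,2) (13,19) (3,19)]
2. After x ≤ 18: [(3,188/17) (17,2) (13,19) (3,19)]
3. After y ≥ 6: [(3,188/17) (119/11,6) (273/17,6) (13,19) (3,19)]
4. After y ≤ 11: [(34/11,11) (119/11,6) (273/17,6) (253/17,11)]
5. Canonical ring: [(34/11,11) (119/11,6) (273/17,6) (253/17,11)]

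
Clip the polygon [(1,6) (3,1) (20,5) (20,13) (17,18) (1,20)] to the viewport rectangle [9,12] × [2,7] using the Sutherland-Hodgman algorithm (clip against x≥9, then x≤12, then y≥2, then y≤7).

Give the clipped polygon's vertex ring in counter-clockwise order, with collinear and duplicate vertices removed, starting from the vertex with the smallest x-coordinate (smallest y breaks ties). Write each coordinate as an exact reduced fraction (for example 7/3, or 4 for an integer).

Clipped polygon: [(9,41/17) (12,53/17) (12,7) (9,7)]

1. After x ≥ 9: [(9,41/17) (20,5) (20,13) (17,18) (9,19)]
2. After x ≤ 12: [(9,41/17) (12,53/17) (12,149/8) (9,19)]
3. After y ≥ 2: [(9,41/17) (12,53/17) (12,149/8) (9,19)]
4. After y ≤ 7: [(9,7) (9,41/17) (12,53/17) (12,7)]
5. Canonical ring: [(9,41/17) (12,53/17) (12,7) (9,7)]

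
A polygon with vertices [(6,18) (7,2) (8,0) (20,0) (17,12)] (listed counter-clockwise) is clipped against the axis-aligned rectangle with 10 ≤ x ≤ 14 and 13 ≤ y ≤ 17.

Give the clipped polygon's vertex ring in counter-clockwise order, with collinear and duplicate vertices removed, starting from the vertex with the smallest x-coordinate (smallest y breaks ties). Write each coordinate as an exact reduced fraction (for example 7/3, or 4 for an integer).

1. After x ≥ 10: [(10,174/11) (10,0) (20,0) (17,12)]
2. After x ≤ 14: [(14,150/11) (10,174/11) (10,0) (14,0)]
3. After y ≥ 13: [(14,13) (14,150/11) (10,174/11) (10,13)]
4. After y ≤ 17: [(14,13) (14,150/11) (10,174/11) (10,13)]
5. Canonical ring: [(10,13) (14,13) (14,150/11) (10,174/11)]

Clipped polygon: [(10,13) (14,13) (14,150/11) (10,174/11)]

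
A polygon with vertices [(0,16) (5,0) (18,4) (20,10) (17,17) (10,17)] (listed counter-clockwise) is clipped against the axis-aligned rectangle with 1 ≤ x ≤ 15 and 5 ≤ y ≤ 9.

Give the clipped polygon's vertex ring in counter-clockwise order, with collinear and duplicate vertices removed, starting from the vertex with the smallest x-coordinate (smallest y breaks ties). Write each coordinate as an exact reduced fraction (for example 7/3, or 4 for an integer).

1. After x ≥ 1: [(1,161/10) (1,64/5) (5,0) (18,4) (20,10) (17,17) (10,17)]
2. After x ≤ 15: [(1,161/10) (1,64/5) (5,0) (15,40/13) (15,17) (10,17)]
3. After y ≥ 5: [(1,161/10) (1,64/5) (55/16,5) (15,5) (15,17) (10,17)]
4. After y ≤ 9: [(35/16,9) (55/16,5) (15,5) (15,9)]
5. Canonical ring: [(35/16,9) (55/16,5) (15,5) (15,9)]

Clipped polygon: [(35/16,9) (55/16,5) (15,5) (15,9)]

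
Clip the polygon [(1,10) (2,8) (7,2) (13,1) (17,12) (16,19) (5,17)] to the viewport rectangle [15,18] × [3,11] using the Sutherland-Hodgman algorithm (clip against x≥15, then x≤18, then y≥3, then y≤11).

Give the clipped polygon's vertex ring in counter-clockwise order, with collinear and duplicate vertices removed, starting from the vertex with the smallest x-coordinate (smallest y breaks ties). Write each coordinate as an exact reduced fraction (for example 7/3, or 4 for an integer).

Clipped polygon: [(15,13/2) (183/11,11) (15,11)]

1. After x ≥ 15: [(15,13/2) (17,12) (16,19) (15,207/11)]
2. After x ≤ 18: [(15,13/2) (17,12) (16,19) (15,207/11)]
3. After y ≥ 3: [(15,13/2) (17,12) (16,19) (15,207/11)]
4. After y ≤ 11: [(15,11) (15,13/2) (183/11,11)]
5. Canonical ring: [(15,13/2) (183/11,11) (15,11)]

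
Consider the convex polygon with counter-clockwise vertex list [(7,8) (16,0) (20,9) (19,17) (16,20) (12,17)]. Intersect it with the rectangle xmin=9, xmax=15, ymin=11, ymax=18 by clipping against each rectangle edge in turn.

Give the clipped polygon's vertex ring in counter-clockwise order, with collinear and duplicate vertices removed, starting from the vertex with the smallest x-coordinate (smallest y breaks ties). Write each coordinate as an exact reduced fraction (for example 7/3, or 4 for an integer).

Clipped polygon: [(9,11) (15,11) (15,18) (40/3,18) (12,17) (9,58/5)]

1. After x ≥ 9: [(9,58/5) (9,56/9) (16,0) (20,9) (19,17) (16,20) (12,17)]
2. After x ≤ 15: [(9,58/5) (9,56/9) (15,8/9) (15,77/4) (12,17)]
3. After y ≥ 11: [(9,58/5) (9,11) (15,11) (15,77/4) (12,17)]
4. After y ≤ 18: [(9,58/5) (9,11) (15,11) (15,18) (40/3,18) (12,17)]
5. Canonical ring: [(9,11) (15,11) (15,18) (40/3,18) (12,17) (9,58/5)]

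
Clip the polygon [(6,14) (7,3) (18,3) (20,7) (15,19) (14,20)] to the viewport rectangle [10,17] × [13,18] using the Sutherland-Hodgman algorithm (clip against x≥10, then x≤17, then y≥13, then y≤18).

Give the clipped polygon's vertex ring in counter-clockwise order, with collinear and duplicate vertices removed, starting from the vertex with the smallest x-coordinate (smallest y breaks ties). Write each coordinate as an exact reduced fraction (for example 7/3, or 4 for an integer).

Clipped polygon: [(10,13) (17,13) (17,71/5) (185/12,18) (34/3,18) (10,17)]

1. After x ≥ 10: [(10,17) (10,3) (18,3) (20,7) (15,19) (14,20)]
2. After x ≤ 17: [(10,17) (10,3) (17,3) (17,71/5) (15,19) (14,20)]
3. After y ≥ 13: [(10,17) (10,13) (17,13) (17,71/5) (15,19) (14,20)]
4. After y ≤ 18: [(34/3,18) (10,17) (10,13) (17,13) (17,71/5) (185/12,18)]
5. Canonical ring: [(10,13) (17,13) (17,71/5) (185/12,18) (34/3,18) (10,17)]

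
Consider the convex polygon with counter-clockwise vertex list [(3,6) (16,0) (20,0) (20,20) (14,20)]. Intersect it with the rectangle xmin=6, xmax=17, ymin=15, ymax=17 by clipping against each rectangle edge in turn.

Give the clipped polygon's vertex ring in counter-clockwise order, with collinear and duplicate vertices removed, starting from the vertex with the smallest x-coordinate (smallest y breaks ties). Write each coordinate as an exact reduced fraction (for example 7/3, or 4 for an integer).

Clipped polygon: [(141/14,15) (17,15) (17,17) (163/14,17)]

1. After x ≥ 6: [(6,108/11) (6,60/13) (16,0) (20,0) (20,20) (14,20)]
2. After x ≤ 17: [(6,108/11) (6,60/13) (16,0) (17,0) (17,20) (14,20)]
3. After y ≥ 15: [(141/14,15) (17,15) (17,20) (14,20)]
4. After y ≤ 17: [(163/14,17) (141/14,15) (17,15) (17,17)]
5. Canonical ring: [(141/14,15) (17,15) (17,17) (163/14,17)]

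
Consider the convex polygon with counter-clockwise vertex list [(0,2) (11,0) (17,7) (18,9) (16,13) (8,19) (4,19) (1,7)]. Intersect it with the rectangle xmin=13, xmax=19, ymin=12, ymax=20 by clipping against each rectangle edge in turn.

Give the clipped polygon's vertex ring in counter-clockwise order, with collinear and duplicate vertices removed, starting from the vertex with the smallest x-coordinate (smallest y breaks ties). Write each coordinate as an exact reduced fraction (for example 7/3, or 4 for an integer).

Clipped polygon: [(13,12) (33/2,12) (16,13) (13,61/4)]

1. After x ≥ 13: [(13,7/3) (17,7) (18,9) (16,13) (13,61/4)]
2. After x ≤ 19: [(13,7/3) (17,7) (18,9) (16,13) (13,61/4)]
3. After y ≥ 12: [(13,12) (33/2,12) (16,13) (13,61/4)]
4. After y ≤ 20: [(13,12) (33/2,12) (16,13) (13,61/4)]
5. Canonical ring: [(13,12) (33/2,12) (16,13) (13,61/4)]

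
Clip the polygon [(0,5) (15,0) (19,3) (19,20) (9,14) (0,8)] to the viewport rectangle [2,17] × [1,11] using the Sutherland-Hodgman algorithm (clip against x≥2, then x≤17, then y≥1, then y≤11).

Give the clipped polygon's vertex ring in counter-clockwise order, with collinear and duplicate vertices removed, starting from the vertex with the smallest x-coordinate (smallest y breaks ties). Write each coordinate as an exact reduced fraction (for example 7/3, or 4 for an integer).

1. After x ≥ 2: [(2,13/3) (15,0) (19,3) (19,20) (9,14) (2,28/3)]
2. After x ≤ 17: [(2,13/3) (15,0) (17,3/2) (17,94/5) (9,14) (2,28/3)]
3. After y ≥ 1: [(2,13/3) (12,1) (49/3,1) (17,3/2) (17,94/5) (9,14) (2,28/3)]
4. After y ≤ 11: [(2,13/3) (12,1) (49/3,1) (17,3/2) (17,11) (9/2,11) (2,28/3)]
5. Canonical ring: [(2,13/3) (12,1) (49/3,1) (17,3/2) (17,11) (9/2,11) (2,28/3)]

Clipped polygon: [(2,13/3) (12,1) (49/3,1) (17,3/2) (17,11) (9/2,11) (2,28/3)]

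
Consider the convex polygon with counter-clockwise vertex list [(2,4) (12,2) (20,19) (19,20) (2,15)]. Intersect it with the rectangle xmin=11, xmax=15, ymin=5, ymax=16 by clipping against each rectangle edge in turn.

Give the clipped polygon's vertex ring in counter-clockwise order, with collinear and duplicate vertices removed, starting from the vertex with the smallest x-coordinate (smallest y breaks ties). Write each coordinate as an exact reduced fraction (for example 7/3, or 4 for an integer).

1. After x ≥ 11: [(11,11/5) (12,2) (20,19) (19,20) (11,300/17)]
2. After x ≤ 15: [(11,11/5) (12,2) (15,67/8) (15,320/17) (11,300/17)]
3. After y ≥ 5: [(11,5) (228/17,5) (15,67/8) (15,320/17) (11,300/17)]
4. After y ≤ 16: [(11,16) (11,5) (228/17,5) (15,67/8) (15,16)]
5. Canonical ring: [(11,5) (228/17,5) (15,67/8) (15,16) (11,16)]

Clipped polygon: [(11,5) (228/17,5) (15,67/8) (15,16) (11,16)]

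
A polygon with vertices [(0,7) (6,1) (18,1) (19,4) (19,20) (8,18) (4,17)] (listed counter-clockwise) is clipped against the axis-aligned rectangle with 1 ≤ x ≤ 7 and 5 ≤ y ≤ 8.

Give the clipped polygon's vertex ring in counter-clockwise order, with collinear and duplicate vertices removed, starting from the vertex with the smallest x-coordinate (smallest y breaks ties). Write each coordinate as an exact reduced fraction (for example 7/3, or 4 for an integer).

Clipped polygon: [(1,6) (2,5) (7,5) (7,8) (1,8)]

1. After x ≥ 1: [(1,19/2) (1,6) (6,1) (18,1) (19,4) (19,20) (8,18) (4,17)]
2. After x ≤ 7: [(1,19/2) (1,6) (6,1) (7,1) (7,71/4) (4,17)]
3. After y ≥ 5: [(1,19/2) (1,6) (2,5) (7,5) (7,71/4) (4,17)]
4. After y ≤ 8: [(1,8) (1,6) (2,5) (7,5) (7,8)]
5. Canonical ring: [(1,6) (2,5) (7,5) (7,8) (1,8)]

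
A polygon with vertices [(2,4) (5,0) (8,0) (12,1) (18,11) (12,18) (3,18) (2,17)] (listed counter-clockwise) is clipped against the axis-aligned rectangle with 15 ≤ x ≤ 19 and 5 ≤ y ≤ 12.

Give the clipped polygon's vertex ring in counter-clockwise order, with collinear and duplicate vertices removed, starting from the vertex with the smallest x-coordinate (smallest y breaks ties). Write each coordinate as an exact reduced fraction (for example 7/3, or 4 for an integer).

Clipped polygon: [(15,6) (18,11) (120/7,12) (15,12)]

1. After x ≥ 15: [(15,6) (18,11) (15,29/2)]
2. After x ≤ 19: [(15,6) (18,11) (15,29/2)]
3. After y ≥ 5: [(15,6) (18,11) (15,29/2)]
4. After y ≤ 12: [(15,12) (15,6) (18,11) (120/7,12)]
5. Canonical ring: [(15,6) (18,11) (120/7,12) (15,12)]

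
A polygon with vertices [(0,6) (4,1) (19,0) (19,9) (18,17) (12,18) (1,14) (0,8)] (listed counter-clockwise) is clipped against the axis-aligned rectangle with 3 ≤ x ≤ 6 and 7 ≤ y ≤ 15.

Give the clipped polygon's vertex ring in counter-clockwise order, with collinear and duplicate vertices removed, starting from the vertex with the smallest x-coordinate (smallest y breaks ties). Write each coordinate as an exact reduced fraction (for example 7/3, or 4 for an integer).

Clipped polygon: [(3,7) (6,7) (6,15) (15/4,15) (3,162/11)]

1. After x ≥ 3: [(3,9/4) (4,1) (19,0) (19,9) (18,17) (12,18) (3,162/11)]
2. After x ≤ 6: [(3,9/4) (4,1) (6,13/15) (6,174/11) (3,162/11)]
3. After y ≥ 7: [(3,7) (6,7) (6,174/11) (3,162/11)]
4. After y ≤ 15: [(3,7) (6,7) (6,15) (15/4,15) (3,162/11)]
5. Canonical ring: [(3,7) (6,7) (6,15) (15/4,15) (3,162/11)]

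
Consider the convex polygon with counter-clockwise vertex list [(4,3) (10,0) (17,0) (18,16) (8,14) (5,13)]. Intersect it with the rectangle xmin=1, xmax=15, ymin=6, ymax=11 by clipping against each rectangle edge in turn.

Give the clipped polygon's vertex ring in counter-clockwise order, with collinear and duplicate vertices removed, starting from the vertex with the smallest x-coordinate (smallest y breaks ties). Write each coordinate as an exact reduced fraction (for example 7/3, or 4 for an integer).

1. After x ≥ 1: [(4,3) (10,0) (17,0) (18,16) (8,14) (5,13)]
2. After x ≤ 15: [(4,3) (10,0) (15,0) (15,77/5) (8,14) (5,13)]
3. After y ≥ 6: [(43/10,6) (15,6) (15,77/5) (8,14) (5,13)]
4. After y ≤ 11: [(24/5,11) (43/10,6) (15,6) (15,11)]
5. Canonical ring: [(43/10,6) (15,6) (15,11) (24/5,11)]

Clipped polygon: [(43/10,6) (15,6) (15,11) (24/5,11)]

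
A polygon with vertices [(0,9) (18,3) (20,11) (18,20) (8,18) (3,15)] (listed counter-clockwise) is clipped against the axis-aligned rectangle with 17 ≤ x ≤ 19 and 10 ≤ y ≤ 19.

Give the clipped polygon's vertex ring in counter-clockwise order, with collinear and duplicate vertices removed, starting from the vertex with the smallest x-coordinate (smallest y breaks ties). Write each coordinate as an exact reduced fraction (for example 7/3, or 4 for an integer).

Clipped polygon: [(17,10) (19,10) (19,31/2) (164/9,19) (17,19)]

1. After x ≥ 17: [(17,10/3) (18,3) (20,11) (18,20) (17,99/5)]
2. After x ≤ 19: [(17,10/3) (18,3) (19,7) (19,31/2) (18,20) (17,99/5)]
3. After y ≥ 10: [(17,10) (19,10) (19,31/2) (18,20) (17,99/5)]
4. After y ≤ 19: [(17,19) (17,10) (19,10) (19,31/2) (164/9,19)]
5. Canonical ring: [(17,10) (19,10) (19,31/2) (164/9,19) (17,19)]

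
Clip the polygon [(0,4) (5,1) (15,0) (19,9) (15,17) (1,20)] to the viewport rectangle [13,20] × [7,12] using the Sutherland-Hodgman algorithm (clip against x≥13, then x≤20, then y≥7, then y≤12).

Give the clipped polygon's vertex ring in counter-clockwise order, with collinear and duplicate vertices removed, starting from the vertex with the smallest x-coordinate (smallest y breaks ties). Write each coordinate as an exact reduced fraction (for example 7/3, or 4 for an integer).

1. After x ≥ 13: [(13,1/5) (15,0) (19,9) (15,17) (13,122/7)]
2. After x ≤ 20: [(13,1/5) (15,0) (19,9) (15,17) (13,122/7)]
3. After y ≥ 7: [(13,7) (163/9,7) (19,9) (15,17) (13,122/7)]
4. After y ≤ 12: [(13,12) (13,7) (163/9,7) (19,9) (35/2,12)]
5. Canonical ring: [(13,7) (163/9,7) (19,9) (35/2,12) (13,12)]

Clipped polygon: [(13,7) (163/9,7) (19,9) (35/2,12) (13,12)]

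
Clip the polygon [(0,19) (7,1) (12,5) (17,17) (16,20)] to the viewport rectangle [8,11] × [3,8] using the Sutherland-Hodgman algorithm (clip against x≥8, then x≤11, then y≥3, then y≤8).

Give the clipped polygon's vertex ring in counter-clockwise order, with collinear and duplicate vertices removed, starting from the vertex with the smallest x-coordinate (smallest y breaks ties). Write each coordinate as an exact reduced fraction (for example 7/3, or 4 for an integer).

Clipped polygon: [(8,3) (19/2,3) (11,21/5) (11,8) (8,8)]

1. After x ≥ 8: [(8,39/2) (8,9/5) (12,5) (17,17) (16,20)]
2. After x ≤ 11: [(11,315/16) (8,39/2) (8,9/5) (11,21/5)]
3. After y ≥ 3: [(11,315/16) (8,39/2) (8,3) (19/2,3) (11,21/5)]
4. After y ≤ 8: [(11,8) (8,8) (8,3) (19/2,3) (11,21/5)]
5. Canonical ring: [(8,3) (19/2,3) (11,21/5) (11,8) (8,8)]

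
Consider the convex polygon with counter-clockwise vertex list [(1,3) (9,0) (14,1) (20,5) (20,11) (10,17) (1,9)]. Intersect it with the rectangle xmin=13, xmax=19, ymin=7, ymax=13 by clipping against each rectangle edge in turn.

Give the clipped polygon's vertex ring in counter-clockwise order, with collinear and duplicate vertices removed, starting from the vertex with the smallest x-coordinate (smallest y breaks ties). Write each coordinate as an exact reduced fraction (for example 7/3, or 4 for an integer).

Clipped polygon: [(13,7) (19,7) (19,58/5) (50/3,13) (13,13)]

1. After x ≥ 13: [(13,4/5) (14,1) (20,5) (20,11) (13,76/5)]
2. After x ≤ 19: [(13,4/5) (14,1) (19,13/3) (19,58/5) (13,76/5)]
3. After y ≥ 7: [(13,7) (19,7) (19,58/5) (13,76/5)]
4. After y ≤ 13: [(13,13) (13,7) (19,7) (19,58/5) (50/3,13)]
5. Canonical ring: [(13,7) (19,7) (19,58/5) (50/3,13) (13,13)]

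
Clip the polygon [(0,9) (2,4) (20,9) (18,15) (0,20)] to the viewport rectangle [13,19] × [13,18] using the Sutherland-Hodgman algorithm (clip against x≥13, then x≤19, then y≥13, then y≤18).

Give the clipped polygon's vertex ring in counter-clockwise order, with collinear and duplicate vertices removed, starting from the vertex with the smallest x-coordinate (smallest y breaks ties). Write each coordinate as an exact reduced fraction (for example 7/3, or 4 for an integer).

1. After x ≥ 13: [(13,127/18) (20,9) (18,15) (13,295/18)]
2. After x ≤ 19: [(13,127/18) (19,157/18) (19,12) (18,15) (13,295/18)]
3. After y ≥ 13: [(13,13) (56/3,13) (18,15) (13,295/18)]
4. After y ≤ 18: [(13,13) (56/3,13) (18,15) (13,295/18)]
5. Canonical ring: [(13,13) (56/3,13) (18,15) (13,295/18)]

Clipped polygon: [(13,13) (56/3,13) (18,15) (13,295/18)]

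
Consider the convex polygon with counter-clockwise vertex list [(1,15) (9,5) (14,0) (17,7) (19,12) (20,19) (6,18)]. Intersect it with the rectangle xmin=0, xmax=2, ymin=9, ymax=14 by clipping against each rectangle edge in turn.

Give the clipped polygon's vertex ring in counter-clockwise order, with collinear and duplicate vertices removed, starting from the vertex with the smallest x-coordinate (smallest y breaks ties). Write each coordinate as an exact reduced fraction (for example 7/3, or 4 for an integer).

1. After x ≥ 0: [(1,15) (9,5) (14,0) (17,7) (19,12) (20,19) (6,18)]
2. After x ≤ 2: [(2,78/5) (1,15) (2,55/4)]
3. After y ≥ 9: [(2,78/5) (1,15) (2,55/4)]
4. After y ≤ 14: [(2,14) (9/5,14) (2,55/4)]
5. Canonical ring: [(9/5,14) (2,55/4) (2,14)]

Clipped polygon: [(9/5,14) (2,55/4) (2,14)]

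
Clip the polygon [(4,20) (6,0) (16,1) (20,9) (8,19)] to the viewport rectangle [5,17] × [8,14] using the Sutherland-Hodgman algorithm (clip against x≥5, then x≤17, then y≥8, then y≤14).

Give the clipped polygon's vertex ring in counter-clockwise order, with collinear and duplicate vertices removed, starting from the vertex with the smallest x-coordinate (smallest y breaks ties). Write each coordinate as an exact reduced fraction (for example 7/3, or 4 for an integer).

Clipped polygon: [(5,10) (26/5,8) (17,8) (17,23/2) (14,14) (5,14)]

1. After x ≥ 5: [(5,79/4) (5,10) (6,0) (16,1) (20,9) (8,19)]
2. After x ≤ 17: [(5,79/4) (5,10) (6,0) (16,1) (17,3) (17,23/2) (8,19)]
3. After y ≥ 8: [(5,79/4) (5,10) (26/5,8) (17,8) (17,23/2) (8,19)]
4. After y ≤ 14: [(5,14) (5,10) (26/5,8) (17,8) (17,23/2) (14,14)]
5. Canonical ring: [(5,10) (26/5,8) (17,8) (17,23/2) (14,14) (5,14)]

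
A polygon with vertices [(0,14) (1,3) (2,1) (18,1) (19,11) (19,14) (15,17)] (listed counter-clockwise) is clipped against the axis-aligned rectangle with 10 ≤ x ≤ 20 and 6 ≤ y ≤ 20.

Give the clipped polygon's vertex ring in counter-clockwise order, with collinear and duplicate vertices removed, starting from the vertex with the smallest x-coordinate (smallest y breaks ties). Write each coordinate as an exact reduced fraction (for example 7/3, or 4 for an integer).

Clipped polygon: [(10,6) (37/2,6) (19,11) (19,14) (15,17) (10,16)]

1. After x ≥ 10: [(10,16) (10,1) (18,1) (19,11) (19,14) (15,17)]
2. After x ≤ 20: [(10,16) (10,1) (18,1) (19,11) (19,14) (15,17)]
3. After y ≥ 6: [(10,16) (10,6) (37/2,6) (19,11) (19,14) (15,17)]
4. After y ≤ 20: [(10,16) (10,6) (37/2,6) (19,11) (19,14) (15,17)]
5. Canonical ring: [(10,6) (37/2,6) (19,11) (19,14) (15,17) (10,16)]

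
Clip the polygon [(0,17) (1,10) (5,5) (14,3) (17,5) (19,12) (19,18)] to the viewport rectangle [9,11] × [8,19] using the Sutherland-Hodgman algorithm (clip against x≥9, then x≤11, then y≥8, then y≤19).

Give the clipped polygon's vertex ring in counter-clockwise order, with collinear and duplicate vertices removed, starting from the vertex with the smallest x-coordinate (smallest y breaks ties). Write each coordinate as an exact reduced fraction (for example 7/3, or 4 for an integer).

1. After x ≥ 9: [(9,332/19) (9,37/9) (14,3) (17,5) (19,12) (19,18)]
2. After x ≤ 11: [(11,334/19) (9,332/19) (9,37/9) (11,11/3)]
3. After y ≥ 8: [(11,8) (11,334/19) (9,332/19) (9,8)]
4. After y ≤ 19: [(11,8) (11,334/19) (9,332/19) (9,8)]
5. Canonical ring: [(9,8) (11,8) (11,334/19) (9,332/19)]

Clipped polygon: [(9,8) (11,8) (11,334/19) (9,332/19)]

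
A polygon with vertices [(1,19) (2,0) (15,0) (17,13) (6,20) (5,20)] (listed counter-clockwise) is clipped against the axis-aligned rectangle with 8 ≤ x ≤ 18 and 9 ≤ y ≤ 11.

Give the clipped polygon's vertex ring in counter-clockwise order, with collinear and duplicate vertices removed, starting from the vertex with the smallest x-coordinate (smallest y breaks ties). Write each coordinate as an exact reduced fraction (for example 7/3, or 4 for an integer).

Clipped polygon: [(8,9) (213/13,9) (217/13,11) (8,11)]

1. After x ≥ 8: [(8,0) (15,0) (17,13) (8,206/11)]
2. After x ≤ 18: [(8,0) (15,0) (17,13) (8,206/11)]
3. After y ≥ 9: [(8,9) (213/13,9) (17,13) (8,206/11)]
4. After y ≤ 11: [(8,11) (8,9) (213/13,9) (217/13,11)]
5. Canonical ring: [(8,9) (213/13,9) (217/13,11) (8,11)]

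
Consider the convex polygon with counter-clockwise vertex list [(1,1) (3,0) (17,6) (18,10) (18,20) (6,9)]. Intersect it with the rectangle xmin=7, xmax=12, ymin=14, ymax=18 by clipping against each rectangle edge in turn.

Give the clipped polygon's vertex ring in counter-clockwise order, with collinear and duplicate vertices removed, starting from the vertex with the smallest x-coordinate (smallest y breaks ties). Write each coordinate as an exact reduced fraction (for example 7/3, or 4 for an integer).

1. After x ≥ 7: [(7,12/7) (17,6) (18,10) (18,20) (7,119/12)]
2. After x ≤ 12: [(7,12/7) (12,27/7) (12,29/2) (7,119/12)]
3. After y ≥ 14: [(12,14) (12,29/2) (126/11,14)]
4. After y ≤ 18: [(12,14) (12,29/2) (126/11,14)]
5. Canonical ring: [(126/11,14) (12,14) (12,29/2)]

Clipped polygon: [(126/11,14) (12,14) (12,29/2)]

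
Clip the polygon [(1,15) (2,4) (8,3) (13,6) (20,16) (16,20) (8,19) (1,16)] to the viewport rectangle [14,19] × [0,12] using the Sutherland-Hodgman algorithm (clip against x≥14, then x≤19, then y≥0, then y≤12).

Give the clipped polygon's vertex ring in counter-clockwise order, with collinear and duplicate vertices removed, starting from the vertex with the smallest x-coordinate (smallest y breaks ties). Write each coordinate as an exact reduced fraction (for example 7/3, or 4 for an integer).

Clipped polygon: [(14,52/7) (86/5,12) (14,12)]

1. After x ≥ 14: [(14,52/7) (20,16) (16,20) (14,79/4)]
2. After x ≤ 19: [(14,52/7) (19,102/7) (19,17) (16,20) (14,79/4)]
3. After y ≥ 0: [(14,52/7) (19,102/7) (19,17) (16,20) (14,79/4)]
4. After y ≤ 12: [(14,12) (14,52/7) (86/5,12)]
5. Canonical ring: [(14,52/7) (86/5,12) (14,12)]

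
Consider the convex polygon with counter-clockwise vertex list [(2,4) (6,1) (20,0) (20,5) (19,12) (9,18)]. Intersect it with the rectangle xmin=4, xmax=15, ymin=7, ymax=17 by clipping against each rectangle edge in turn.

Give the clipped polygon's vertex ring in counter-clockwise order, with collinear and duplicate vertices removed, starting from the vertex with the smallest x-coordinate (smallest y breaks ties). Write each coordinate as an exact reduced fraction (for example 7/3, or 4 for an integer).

1. After x ≥ 4: [(4,8) (4,5/2) (6,1) (20,0) (20,5) (19,12) (9,18)]
2. After x ≤ 15: [(4,8) (4,5/2) (6,1) (15,5/14) (15,72/5) (9,18)]
3. After y ≥ 7: [(4,8) (4,7) (15,7) (15,72/5) (9,18)]
4. After y ≤ 17: [(17/2,17) (4,8) (4,7) (15,7) (15,72/5) (32/3,17)]
5. Canonical ring: [(4,7) (15,7) (15,72/5) (32/3,17) (17/2,17) (4,8)]

Clipped polygon: [(4,7) (15,7) (15,72/5) (32/3,17) (17/2,17) (4,8)]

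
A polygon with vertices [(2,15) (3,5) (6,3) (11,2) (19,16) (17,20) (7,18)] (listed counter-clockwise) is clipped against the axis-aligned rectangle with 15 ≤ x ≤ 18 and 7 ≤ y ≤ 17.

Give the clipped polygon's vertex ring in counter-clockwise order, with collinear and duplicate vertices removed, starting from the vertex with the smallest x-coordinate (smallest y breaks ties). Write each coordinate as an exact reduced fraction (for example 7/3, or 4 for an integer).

1. After x ≥ 15: [(15,9) (19,16) (17,20) (15,98/5)]
2. After x ≤ 18: [(15,9) (18,57/4) (18,18) (17,20) (15,98/5)]
3. After y ≥ 7: [(15,9) (18,57/4) (18,18) (17,20) (15,98/5)]
4. After y ≤ 17: [(15,17) (15,9) (18,57/4) (18,17)]
5. Canonical ring: [(15,9) (18,57/4) (18,17) (15,17)]

Clipped polygon: [(15,9) (18,57/4) (18,17) (15,17)]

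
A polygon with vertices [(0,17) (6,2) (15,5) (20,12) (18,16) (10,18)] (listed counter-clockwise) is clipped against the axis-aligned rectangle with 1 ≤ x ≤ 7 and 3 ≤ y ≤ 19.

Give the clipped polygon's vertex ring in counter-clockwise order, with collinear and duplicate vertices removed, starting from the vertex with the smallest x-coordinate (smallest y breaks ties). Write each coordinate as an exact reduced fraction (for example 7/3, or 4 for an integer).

1. After x ≥ 1: [(1,171/10) (1,29/2) (6,2) (15,5) (20,12) (18,16) (10,18)]
2. After x ≤ 7: [(7,177/10) (1,171/10) (1,29/2) (6,2) (7,7/3)]
3. After y ≥ 3: [(7,3) (7,177/10) (1,171/10) (1,29/2) (28/5,3)]
4. After y ≤ 19: [(7,3) (7,177/10) (1,171/10) (1,29/2) (28/5,3)]
5. Canonical ring: [(1,29/2) (28/5,3) (7,3) (7,177/10) (1,171/10)]

Clipped polygon: [(1,29/2) (28/5,3) (7,3) (7,177/10) (1,171/10)]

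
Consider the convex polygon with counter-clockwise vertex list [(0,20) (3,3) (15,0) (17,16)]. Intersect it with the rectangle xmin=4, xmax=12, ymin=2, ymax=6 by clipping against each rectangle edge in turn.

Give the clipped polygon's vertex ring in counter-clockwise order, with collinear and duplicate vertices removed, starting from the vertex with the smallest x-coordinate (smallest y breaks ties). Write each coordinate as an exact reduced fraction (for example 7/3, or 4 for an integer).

Clipped polygon: [(4,11/4) (7,2) (12,2) (12,6) (4,6)]

1. After x ≥ 4: [(4,324/17) (4,11/4) (15,0) (17,16)]
2. After x ≤ 12: [(12,292/17) (4,324/17) (4,11/4) (12,3/4)]
3. After y ≥ 2: [(12,2) (12,292/17) (4,324/17) (4,11/4) (7,2)]
4. After y ≤ 6: [(12,2) (12,6) (4,6) (4,11/4) (7,2)]
5. Canonical ring: [(4,11/4) (7,2) (12,2) (12,6) (4,6)]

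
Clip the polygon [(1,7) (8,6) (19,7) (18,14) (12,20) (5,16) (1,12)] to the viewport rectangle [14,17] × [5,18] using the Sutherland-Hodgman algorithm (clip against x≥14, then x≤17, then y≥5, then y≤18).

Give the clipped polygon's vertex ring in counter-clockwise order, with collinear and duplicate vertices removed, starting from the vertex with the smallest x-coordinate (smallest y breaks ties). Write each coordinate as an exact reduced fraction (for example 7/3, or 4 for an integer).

1. After x ≥ 14: [(14,72/11) (19,7) (18,14) (14,18)]
2. After x ≤ 17: [(14,72/11) (17,75/11) (17,15) (14,18)]
3. After y ≥ 5: [(14,72/11) (17,75/11) (17,15) (14,18)]
4. After y ≤ 18: [(14,72/11) (17,75/11) (17,15) (14,18)]
5. Canonical ring: [(14,72/11) (17,75/11) (17,15) (14,18)]

Clipped polygon: [(14,72/11) (17,75/11) (17,15) (14,18)]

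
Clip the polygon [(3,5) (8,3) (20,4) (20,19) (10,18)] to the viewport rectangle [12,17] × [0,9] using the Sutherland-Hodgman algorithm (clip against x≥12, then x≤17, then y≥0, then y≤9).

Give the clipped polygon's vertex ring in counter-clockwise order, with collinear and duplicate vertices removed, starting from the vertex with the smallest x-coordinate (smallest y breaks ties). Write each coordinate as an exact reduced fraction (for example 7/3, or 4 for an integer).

Clipped polygon: [(12,10/3) (17,15/4) (17,9) (12,9)]

1. After x ≥ 12: [(12,10/3) (20,4) (20,19) (12,91/5)]
2. After x ≤ 17: [(12,10/3) (17,15/4) (17,187/10) (12,91/5)]
3. After y ≥ 0: [(12,10/3) (17,15/4) (17,187/10) (12,91/5)]
4. After y ≤ 9: [(12,9) (12,10/3) (17,15/4) (17,9)]
5. Canonical ring: [(12,10/3) (17,15/4) (17,9) (12,9)]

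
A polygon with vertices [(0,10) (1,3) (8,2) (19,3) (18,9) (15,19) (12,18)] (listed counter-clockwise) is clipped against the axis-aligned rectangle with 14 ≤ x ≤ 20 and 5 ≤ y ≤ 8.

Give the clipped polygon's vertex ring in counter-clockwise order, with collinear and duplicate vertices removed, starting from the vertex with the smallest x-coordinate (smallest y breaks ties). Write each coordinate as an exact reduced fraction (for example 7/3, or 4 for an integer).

1. After x ≥ 14: [(14,28/11) (19,3) (18,9) (15,19) (14,56/3)]
2. After x ≤ 20: [(14,28/11) (19,3) (18,9) (15,19) (14,56/3)]
3. After y ≥ 5: [(14,5) (56/3,5) (18,9) (15,19) (14,56/3)]
4. After y ≤ 8: [(14,8) (14,5) (56/3,5) (109/6,8)]
5. Canonical ring: [(14,5) (56/3,5) (109/6,8) (14,8)]

Clipped polygon: [(14,5) (56/3,5) (109/6,8) (14,8)]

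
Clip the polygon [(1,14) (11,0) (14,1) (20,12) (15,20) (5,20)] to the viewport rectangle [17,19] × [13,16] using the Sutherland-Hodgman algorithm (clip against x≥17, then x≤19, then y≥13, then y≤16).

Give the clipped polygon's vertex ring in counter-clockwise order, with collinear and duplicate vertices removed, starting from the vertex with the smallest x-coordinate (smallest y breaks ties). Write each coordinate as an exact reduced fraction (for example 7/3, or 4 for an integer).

1. After x ≥ 17: [(17,13/2) (20,12) (17,84/5)]
2. After x ≤ 19: [(17,13/2) (19,61/6) (19,68/5) (17,84/5)]
3. After y ≥ 13: [(17,13) (19,13) (19,68/5) (17,84/5)]
4. After y ≤ 16: [(17,16) (17,13) (19,13) (19,68/5) (35/2,16)]
5. Canonical ring: [(17,13) (19,13) (19,68/5) (35/2,16) (17,16)]

Clipped polygon: [(17,13) (19,13) (19,68/5) (35/2,16) (17,16)]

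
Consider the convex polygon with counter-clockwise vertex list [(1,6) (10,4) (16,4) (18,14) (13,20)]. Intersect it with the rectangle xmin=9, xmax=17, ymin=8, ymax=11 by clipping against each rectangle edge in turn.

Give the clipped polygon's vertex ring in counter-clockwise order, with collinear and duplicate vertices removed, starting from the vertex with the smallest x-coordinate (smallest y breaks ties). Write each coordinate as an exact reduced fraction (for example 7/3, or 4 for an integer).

1. After x ≥ 9: [(9,46/3) (9,38/9) (10,4) (16,4) (18,14) (13,20)]
2. After x ≤ 17: [(9,46/3) (9,38/9) (10,4) (16,4) (17,9) (17,76/5) (13,20)]
3. After y ≥ 8: [(9,46/3) (9,8) (84/5,8) (17,9) (17,76/5) (13,20)]
4. After y ≤ 11: [(9,11) (9,8) (84/5,8) (17,9) (17,11)]
5. Canonical ring: [(9,8) (84/5,8) (17,9) (17,11) (9,11)]

Clipped polygon: [(9,8) (84/5,8) (17,9) (17,11) (9,11)]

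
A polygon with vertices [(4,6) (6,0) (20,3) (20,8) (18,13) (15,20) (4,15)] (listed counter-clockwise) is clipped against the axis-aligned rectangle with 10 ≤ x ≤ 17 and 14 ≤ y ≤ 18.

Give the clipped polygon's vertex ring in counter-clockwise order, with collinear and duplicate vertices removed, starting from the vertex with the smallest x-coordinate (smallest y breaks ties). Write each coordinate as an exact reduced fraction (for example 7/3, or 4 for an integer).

1. After x ≥ 10: [(10,6/7) (20,3) (20,8) (18,13) (15,20) (10,195/11)]
2. After x ≤ 17: [(10,6/7) (17,33/14) (17,46/3) (15,20) (10,195/11)]
3. After y ≥ 14: [(10,14) (17,14) (17,46/3) (15,20) (10,195/11)]
4. After y ≤ 18: [(10,14) (17,14) (17,46/3) (111/7,18) (53/5,18) (10,195/11)]
5. Canonical ring: [(10,14) (17,14) (17,46/3) (111/7,18) (53/5,18) (10,195/11)]

Clipped polygon: [(10,14) (17,14) (17,46/3) (111/7,18) (53/5,18) (10,195/11)]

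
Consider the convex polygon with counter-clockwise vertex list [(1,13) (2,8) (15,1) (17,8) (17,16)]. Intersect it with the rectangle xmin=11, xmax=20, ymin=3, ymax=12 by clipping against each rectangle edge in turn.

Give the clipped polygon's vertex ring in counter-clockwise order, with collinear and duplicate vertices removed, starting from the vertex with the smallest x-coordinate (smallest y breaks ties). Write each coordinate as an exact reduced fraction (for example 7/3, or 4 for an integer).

1. After x ≥ 11: [(11,119/8) (11,41/13) (15,1) (17,8) (17,16)]
2. After x ≤ 20: [(11,119/8) (11,41/13) (15,1) (17,8) (17,16)]
3. After y ≥ 3: [(11,119/8) (11,41/13) (79/7,3) (109/7,3) (17,8) (17,16)]
4. After y ≤ 12: [(11,12) (11,41/13) (79/7,3) (109/7,3) (17,8) (17,12)]
5. Canonical ring: [(11,41/13) (79/7,3) (109/7,3) (17,8) (17,12) (11,12)]

Clipped polygon: [(11,41/13) (79/7,3) (109/7,3) (17,8) (17,12) (11,12)]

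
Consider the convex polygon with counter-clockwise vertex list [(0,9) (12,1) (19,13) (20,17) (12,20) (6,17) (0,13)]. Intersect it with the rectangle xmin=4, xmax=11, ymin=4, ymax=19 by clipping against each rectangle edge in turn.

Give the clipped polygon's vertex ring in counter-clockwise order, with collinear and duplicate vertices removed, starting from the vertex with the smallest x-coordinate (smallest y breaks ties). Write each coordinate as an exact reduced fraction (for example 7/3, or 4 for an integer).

1. After x ≥ 4: [(4,19/3) (12,1) (19,13) (20,17) (12,20) (6,17) (4,47/3)]
2. After x ≤ 11: [(4,19/3) (11,5/3) (11,39/2) (6,17) (4,47/3)]
3. After y ≥ 4: [(4,19/3) (15/2,4) (11,4) (11,39/2) (6,17) (4,47/3)]
4. After y ≤ 19: [(4,19/3) (15/2,4) (11,4) (11,19) (10,19) (6,17) (4,47/3)]
5. Canonical ring: [(4,19/3) (15/2,4) (11,4) (11,19) (10,19) (6,17) (4,47/3)]

Clipped polygon: [(4,19/3) (15/2,4) (11,4) (11,19) (10,19) (6,17) (4,47/3)]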